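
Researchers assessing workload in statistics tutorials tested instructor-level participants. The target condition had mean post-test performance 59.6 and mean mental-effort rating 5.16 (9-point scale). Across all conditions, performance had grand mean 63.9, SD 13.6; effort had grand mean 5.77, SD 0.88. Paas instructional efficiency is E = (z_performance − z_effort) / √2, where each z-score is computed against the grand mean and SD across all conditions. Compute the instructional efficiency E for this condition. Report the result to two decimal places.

0.27

z_performance = (59.6 − 63.9) / 13.6 = -4.3000 / 13.6 = -0.3162.
z_effort = (5.16 − 5.77) / 0.88 = -0.6100 / 0.88 = -0.6932.
z_P − z_E = -0.3162 − (-0.6932) = 0.3770.
E = 0.3770 / √2 = 0.3770 / 1.41421 = 0.2666 ≈ 0.27.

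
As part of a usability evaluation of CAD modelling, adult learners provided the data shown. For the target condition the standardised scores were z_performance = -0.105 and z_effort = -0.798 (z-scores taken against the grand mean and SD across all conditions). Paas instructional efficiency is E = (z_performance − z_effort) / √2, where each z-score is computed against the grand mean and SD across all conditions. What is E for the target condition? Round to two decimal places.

0.49

z_P − z_E = -0.105 − (-0.798) = 0.6930.
E = 0.6930 / √2 = 0.6930 / 1.41421 = 0.4900 ≈ 0.49.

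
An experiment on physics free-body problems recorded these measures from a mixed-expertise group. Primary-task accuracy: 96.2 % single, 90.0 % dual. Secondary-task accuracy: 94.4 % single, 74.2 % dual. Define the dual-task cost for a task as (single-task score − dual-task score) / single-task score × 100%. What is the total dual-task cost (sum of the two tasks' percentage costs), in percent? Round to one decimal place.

27.8

Primary cost = (96.2 − 90.0) / 96.2 × 100% = 6.4449%.
Secondary cost = (94.4 − 74.2) / 94.4 × 100% = 21.3983%.
Total = 6.4449% + 21.3983% = 27.8432% ≈ 27.8%.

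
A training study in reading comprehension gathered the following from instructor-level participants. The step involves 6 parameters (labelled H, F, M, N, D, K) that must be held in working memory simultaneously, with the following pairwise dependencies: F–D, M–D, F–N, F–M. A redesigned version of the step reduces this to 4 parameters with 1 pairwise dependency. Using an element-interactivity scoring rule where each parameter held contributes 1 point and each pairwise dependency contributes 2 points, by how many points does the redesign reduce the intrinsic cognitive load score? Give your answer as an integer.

8

Original: 6 × 1 + 4 × 2 = 6 + 8 = 14.
Redesigned: 4 × 1 + 1 × 2 = 4 + 2 = 6.
Reduction = 14 − 6 = 8.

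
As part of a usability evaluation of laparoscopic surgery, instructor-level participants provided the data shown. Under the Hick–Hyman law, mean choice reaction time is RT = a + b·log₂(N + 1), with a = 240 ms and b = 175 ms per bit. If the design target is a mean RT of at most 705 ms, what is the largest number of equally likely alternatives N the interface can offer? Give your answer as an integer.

5

Set 240 + 175·log₂(N + 1) ≤ 705.
log₂(N + 1) ≤ (705 − 240) / 175 = 2.6571.
N + 1 ≤ 2^2.6571 = 6.3076.
N ≤ 5.3076, so the largest integer N is 5.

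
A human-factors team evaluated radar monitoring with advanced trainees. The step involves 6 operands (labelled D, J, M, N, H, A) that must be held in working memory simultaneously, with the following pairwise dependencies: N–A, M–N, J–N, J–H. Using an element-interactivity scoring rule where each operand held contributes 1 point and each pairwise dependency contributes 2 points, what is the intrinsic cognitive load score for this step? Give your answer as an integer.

Count of operands held simultaneously: 6.
Count of pairwise dependencies listed: 4.
Element contribution: 6 × 1 = 6.
Interaction contribution: 4 × 2 = 8.
Intrinsic load = 6 + 8 = 14.

14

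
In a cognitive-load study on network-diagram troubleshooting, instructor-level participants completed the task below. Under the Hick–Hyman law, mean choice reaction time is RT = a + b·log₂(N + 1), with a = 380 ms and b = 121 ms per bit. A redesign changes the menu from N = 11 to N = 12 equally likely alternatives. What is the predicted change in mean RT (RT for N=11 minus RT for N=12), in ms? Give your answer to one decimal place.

RT(11) = 380 + 121·log₂(12) = 380 + 121·3.5850 = 813.7850 ms.
RT(12) = 380 + 121·log₂(13) = 380 + 121·3.7004 = 827.7484 ms.
Difference = 813.7850 − 827.7484 = -13.9634 ≈ -14.0 ms.

-14.0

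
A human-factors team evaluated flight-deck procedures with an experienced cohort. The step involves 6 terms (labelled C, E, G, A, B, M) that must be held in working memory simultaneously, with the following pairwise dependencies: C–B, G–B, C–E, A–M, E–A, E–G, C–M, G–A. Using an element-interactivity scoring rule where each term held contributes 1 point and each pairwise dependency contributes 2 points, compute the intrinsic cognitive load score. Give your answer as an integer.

Count of terms held simultaneously: 6.
Count of pairwise dependencies listed: 8.
Element contribution: 6 × 1 = 6.
Interaction contribution: 8 × 2 = 16.
Intrinsic load = 6 + 16 = 22.

22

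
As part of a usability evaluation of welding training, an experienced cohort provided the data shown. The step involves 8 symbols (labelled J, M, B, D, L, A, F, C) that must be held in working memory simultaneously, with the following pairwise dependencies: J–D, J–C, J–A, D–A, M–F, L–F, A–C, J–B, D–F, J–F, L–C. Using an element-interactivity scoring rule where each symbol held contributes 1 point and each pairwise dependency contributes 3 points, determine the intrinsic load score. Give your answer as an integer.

Count of symbols held simultaneously: 8.
Count of pairwise dependencies listed: 11.
Element contribution: 8 × 1 = 8.
Interaction contribution: 11 × 3 = 33.
Intrinsic load = 8 + 33 = 41.

41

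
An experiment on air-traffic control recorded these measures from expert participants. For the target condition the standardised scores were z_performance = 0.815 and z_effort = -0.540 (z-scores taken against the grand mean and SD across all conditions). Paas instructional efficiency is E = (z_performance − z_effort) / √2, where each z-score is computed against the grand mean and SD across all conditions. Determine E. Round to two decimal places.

z_P − z_E = 0.815 − (-0.540) = 1.3550.
E = 1.3550 / √2 = 1.3550 / 1.41421 = 0.9581 ≈ 0.96.

0.96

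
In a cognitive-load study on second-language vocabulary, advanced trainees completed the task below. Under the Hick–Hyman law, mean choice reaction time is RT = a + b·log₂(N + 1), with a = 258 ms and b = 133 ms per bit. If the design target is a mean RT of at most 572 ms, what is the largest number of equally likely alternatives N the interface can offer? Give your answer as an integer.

Set 258 + 133·log₂(N + 1) ≤ 572.
log₂(N + 1) ≤ (572 − 258) / 133 = 2.3609.
N + 1 ≤ 2^2.3609 = 5.1369.
N ≤ 4.1369, so the largest integer N is 4.

4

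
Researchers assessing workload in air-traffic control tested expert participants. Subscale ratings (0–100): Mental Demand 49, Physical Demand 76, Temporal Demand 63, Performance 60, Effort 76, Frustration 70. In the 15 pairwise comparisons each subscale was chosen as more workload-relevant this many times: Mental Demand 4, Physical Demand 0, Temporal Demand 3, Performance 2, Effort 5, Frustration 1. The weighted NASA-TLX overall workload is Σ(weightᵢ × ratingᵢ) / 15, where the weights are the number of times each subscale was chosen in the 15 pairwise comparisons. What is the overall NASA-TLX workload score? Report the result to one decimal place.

63.7

The tallies are the weights (they sum to 15).
Weighted sum = 4·49 + 0·76 + 3·63 + 2·60 + 5·76 + 1·70
            = 196 + 0 + 189 + 120 + 380 + 70 = 955.
Overall workload = 955 / 15 = 63.6667 ≈ 63.7.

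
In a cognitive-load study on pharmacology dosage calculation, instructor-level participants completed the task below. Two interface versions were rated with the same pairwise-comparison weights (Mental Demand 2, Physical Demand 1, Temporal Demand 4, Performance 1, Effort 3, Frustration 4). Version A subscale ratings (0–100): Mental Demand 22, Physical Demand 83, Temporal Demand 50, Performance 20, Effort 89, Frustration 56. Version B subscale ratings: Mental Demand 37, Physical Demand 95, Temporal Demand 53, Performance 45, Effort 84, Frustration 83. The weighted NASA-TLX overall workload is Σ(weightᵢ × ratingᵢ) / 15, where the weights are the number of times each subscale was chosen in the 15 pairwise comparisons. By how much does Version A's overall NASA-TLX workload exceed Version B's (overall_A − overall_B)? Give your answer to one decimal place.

Version A weighted sum = 2·22 + 1·83 + 4·50 + 1·20 + 3·89 + 4·56 = 44 + 83 + 200 + 20 + 267 + 224 = 838; overall_A = 838/15 = 55.8667.
Version B weighted sum = 2·37 + 1·95 + 4·53 + 1·45 + 3·84 + 4·83 = 74 + 95 + 212 + 45 + 252 + 332 = 1010; overall_B = 1010/15 = 67.3333.
Difference = 55.8667 − 67.3333 = -11.4666 ≈ -11.5.

-11.5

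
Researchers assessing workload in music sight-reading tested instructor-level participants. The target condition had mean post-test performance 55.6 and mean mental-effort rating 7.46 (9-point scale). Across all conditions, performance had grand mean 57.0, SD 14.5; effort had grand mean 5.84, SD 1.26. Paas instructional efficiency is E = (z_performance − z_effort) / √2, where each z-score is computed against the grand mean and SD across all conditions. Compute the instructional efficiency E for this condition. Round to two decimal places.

z_performance = (55.6 − 57.0) / 14.5 = -1.4000 / 14.5 = -0.0966.
z_effort = (7.46 − 5.84) / 1.26 = 1.6200 / 1.26 = 1.2857.
z_P − z_E = -0.0966 − 1.2857 = -1.3823.
E = -1.3823 / √2 = -1.3823 / 1.41421 = -0.9774 ≈ -0.98.

-0.98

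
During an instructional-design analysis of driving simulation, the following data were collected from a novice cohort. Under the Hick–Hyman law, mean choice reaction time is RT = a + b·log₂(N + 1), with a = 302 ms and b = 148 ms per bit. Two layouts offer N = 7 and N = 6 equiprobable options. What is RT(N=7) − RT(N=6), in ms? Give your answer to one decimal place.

RT(7) = 302 + 148·log₂(8) = 302 + 148·3.0000 = 746.0000 ms.
RT(6) = 302 + 148·log₂(7) = 302 + 148·2.8074 = 717.4952 ms.
Difference = 746.0000 − 717.4952 = 28.5048 ≈ 28.5 ms.

28.5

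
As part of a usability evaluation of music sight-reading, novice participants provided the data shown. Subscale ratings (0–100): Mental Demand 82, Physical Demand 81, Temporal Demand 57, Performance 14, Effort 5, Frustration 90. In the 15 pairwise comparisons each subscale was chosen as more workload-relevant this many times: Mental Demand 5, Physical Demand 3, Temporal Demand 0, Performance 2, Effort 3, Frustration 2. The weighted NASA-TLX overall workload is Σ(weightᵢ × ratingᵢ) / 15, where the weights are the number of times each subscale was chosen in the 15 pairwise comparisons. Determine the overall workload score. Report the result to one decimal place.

The tallies are the weights (they sum to 15).
Weighted sum = 5·82 + 3·81 + 0·57 + 2·14 + 3·5 + 2·90
            = 410 + 243 + 0 + 28 + 15 + 180 = 876.
Overall workload = 876 / 15 = 58.4000 ≈ 58.4.

58.4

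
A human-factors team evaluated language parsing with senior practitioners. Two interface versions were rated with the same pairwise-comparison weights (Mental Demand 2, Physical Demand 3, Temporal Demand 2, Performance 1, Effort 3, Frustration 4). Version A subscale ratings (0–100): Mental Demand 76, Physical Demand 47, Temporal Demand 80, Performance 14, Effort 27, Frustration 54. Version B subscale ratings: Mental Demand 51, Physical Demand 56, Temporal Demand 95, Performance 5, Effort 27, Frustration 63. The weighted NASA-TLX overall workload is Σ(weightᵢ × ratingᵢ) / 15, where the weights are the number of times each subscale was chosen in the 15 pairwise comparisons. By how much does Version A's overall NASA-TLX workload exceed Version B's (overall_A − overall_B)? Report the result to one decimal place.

-2.3

Version A weighted sum = 2·76 + 3·47 + 2·80 + 1·14 + 3·27 + 4·54 = 152 + 141 + 160 + 14 + 81 + 216 = 764; overall_A = 764/15 = 50.9333.
Version B weighted sum = 2·51 + 3·56 + 2·95 + 1·5 + 3·27 + 4·63 = 102 + 168 + 190 + 5 + 81 + 252 = 798; overall_B = 798/15 = 53.2000.
Difference = 50.9333 − 53.2000 = -2.2667 ≈ -2.3.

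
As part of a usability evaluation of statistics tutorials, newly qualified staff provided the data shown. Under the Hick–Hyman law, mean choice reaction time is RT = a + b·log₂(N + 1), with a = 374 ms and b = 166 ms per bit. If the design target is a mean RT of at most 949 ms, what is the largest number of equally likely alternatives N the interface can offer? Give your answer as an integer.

Set 374 + 166·log₂(N + 1) ≤ 949.
log₂(N + 1) ≤ (949 − 374) / 166 = 3.4639.
N + 1 ≤ 2^3.4639 = 11.0341.
N ≤ 10.0341, so the largest integer N is 10.

10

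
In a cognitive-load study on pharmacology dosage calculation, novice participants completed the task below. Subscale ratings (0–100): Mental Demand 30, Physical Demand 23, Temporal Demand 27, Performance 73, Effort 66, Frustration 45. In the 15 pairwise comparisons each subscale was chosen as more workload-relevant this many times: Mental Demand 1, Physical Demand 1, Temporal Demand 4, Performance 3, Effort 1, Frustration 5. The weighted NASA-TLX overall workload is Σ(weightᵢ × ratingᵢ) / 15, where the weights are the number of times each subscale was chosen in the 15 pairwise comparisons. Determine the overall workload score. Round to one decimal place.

The tallies are the weights (they sum to 15).
Weighted sum = 1·30 + 1·23 + 4·27 + 3·73 + 1·66 + 5·45
            = 30 + 23 + 108 + 219 + 66 + 225 = 671.
Overall workload = 671 / 15 = 44.7333 ≈ 44.7.

44.7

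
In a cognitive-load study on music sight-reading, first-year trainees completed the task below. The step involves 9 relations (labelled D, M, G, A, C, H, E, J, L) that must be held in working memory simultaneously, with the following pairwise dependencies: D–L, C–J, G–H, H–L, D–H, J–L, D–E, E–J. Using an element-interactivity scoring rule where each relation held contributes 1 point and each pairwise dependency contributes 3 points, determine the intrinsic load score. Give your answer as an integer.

33

Count of relations held simultaneously: 9.
Count of pairwise dependencies listed: 8.
Element contribution: 9 × 1 = 9.
Interaction contribution: 8 × 3 = 24.
Intrinsic load = 9 + 24 = 33.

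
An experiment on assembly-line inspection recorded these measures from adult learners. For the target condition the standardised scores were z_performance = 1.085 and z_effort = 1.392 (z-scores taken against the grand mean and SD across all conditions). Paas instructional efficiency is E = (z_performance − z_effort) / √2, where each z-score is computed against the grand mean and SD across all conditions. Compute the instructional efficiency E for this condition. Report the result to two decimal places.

-0.22

z_P − z_E = 1.085 − 1.392 = -0.3070.
E = -0.3070 / √2 = -0.3070 / 1.41421 = -0.2171 ≈ -0.22.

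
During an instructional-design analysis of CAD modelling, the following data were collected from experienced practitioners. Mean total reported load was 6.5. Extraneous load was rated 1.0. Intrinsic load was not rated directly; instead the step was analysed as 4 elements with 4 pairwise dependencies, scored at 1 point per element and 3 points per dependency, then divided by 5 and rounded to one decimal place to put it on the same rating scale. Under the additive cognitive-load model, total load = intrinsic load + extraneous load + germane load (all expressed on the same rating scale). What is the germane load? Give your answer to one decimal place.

Intrinsic (element-interactivity): (4 × 1 + 4 × 3) / 5 = 16 / 5 = 3.2000 → 3.2.
germane load = total − intrinsic − extraneous
             = 6.5 − 3.2 − 1.0 = 2.3.

2.3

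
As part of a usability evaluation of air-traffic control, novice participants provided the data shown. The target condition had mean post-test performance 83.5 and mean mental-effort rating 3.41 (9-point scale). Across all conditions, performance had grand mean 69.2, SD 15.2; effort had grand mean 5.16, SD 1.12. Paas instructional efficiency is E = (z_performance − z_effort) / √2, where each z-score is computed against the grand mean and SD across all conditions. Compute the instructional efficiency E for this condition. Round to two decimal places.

1.77

z_performance = (83.5 − 69.2) / 15.2 = 14.3000 / 15.2 = 0.9408.
z_effort = (3.41 − 5.16) / 1.12 = -1.7500 / 1.12 = -1.5625.
z_P − z_E = 0.9408 − (-1.5625) = 2.5033.
E = 2.5033 / √2 = 2.5033 / 1.41421 = 1.7701 ≈ 1.77.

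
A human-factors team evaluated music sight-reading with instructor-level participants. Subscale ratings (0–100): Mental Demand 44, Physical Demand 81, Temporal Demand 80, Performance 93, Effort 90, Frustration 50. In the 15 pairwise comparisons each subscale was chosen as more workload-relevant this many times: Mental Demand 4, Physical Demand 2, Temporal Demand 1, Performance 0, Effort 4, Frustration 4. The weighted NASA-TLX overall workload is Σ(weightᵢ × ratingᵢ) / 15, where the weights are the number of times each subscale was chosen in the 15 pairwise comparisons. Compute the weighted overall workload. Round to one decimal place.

The tallies are the weights (they sum to 15).
Weighted sum = 4·44 + 2·81 + 1·80 + 0·93 + 4·90 + 4·50
            = 176 + 162 + 80 + 0 + 360 + 200 = 978.
Overall workload = 978 / 15 = 65.2000 ≈ 65.2.

65.2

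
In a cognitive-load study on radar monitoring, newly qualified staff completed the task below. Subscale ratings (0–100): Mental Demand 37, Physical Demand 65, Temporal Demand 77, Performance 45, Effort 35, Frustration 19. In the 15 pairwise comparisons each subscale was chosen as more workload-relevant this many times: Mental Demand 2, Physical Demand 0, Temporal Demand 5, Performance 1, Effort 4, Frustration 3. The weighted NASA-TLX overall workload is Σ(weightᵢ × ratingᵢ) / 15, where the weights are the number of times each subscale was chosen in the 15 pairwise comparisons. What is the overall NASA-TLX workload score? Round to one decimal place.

The tallies are the weights (they sum to 15).
Weighted sum = 2·37 + 0·65 + 5·77 + 1·45 + 4·35 + 3·19
            = 74 + 0 + 385 + 45 + 140 + 57 = 701.
Overall workload = 701 / 15 = 46.7333 ≈ 46.7.

46.7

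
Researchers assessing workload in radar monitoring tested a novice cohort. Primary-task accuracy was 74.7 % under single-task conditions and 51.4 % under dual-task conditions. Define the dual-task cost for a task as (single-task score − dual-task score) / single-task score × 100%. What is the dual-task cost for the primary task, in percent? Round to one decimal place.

Cost = (74.7 − 51.4) / 74.7 × 100%
     = 23.3000 / 74.7 × 100% = 31.1914%.
≈ 31.2%.

31.2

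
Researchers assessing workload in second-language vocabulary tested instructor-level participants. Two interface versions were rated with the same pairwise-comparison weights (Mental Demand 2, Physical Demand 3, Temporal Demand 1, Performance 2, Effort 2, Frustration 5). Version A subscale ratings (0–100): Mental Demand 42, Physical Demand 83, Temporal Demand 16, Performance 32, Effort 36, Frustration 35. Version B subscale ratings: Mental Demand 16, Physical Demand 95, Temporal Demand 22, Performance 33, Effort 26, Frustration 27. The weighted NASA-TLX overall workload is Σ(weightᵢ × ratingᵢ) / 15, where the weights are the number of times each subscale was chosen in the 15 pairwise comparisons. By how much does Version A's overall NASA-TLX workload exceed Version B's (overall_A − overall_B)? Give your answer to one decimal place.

Version A weighted sum = 2·42 + 3·83 + 1·16 + 2·32 + 2·36 + 5·35 = 84 + 249 + 16 + 64 + 72 + 175 = 660; overall_A = 660/15 = 44.0000.
Version B weighted sum = 2·16 + 3·95 + 1·22 + 2·33 + 2·26 + 5·27 = 32 + 285 + 22 + 66 + 52 + 135 = 592; overall_B = 592/15 = 39.4667.
Difference = 44.0000 − 39.4667 = 4.5333 ≈ 4.5.

4.5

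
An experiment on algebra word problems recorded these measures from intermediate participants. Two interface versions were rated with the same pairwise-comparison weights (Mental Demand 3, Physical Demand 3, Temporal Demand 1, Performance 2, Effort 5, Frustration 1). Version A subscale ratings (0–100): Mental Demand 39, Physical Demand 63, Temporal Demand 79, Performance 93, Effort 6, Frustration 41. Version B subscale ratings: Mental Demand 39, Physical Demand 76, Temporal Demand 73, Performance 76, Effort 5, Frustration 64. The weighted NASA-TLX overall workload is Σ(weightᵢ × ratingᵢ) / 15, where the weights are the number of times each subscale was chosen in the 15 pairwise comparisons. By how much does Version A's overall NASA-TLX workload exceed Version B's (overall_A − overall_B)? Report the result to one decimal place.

-1.1

Version A weighted sum = 3·39 + 3·63 + 1·79 + 2·93 + 5·6 + 1·41 = 117 + 189 + 79 + 186 + 30 + 41 = 642; overall_A = 642/15 = 42.8000.
Version B weighted sum = 3·39 + 3·76 + 1·73 + 2·76 + 5·5 + 1·64 = 117 + 228 + 73 + 152 + 25 + 64 = 659; overall_B = 659/15 = 43.9333.
Difference = 42.8000 − 43.9333 = -1.1333 ≈ -1.1.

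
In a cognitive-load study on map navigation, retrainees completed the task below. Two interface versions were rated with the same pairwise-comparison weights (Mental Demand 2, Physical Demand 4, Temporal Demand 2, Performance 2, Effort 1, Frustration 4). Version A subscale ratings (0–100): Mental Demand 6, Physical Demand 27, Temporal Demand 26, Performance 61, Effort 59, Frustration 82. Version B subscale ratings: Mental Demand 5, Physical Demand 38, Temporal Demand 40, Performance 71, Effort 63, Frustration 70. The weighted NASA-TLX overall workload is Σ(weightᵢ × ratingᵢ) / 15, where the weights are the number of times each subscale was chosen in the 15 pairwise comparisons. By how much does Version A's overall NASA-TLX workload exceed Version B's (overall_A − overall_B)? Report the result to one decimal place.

Version A weighted sum = 2·6 + 4·27 + 2·26 + 2·61 + 1·59 + 4·82 = 12 + 108 + 52 + 122 + 59 + 328 = 681; overall_A = 681/15 = 45.4000.
Version B weighted sum = 2·5 + 4·38 + 2·40 + 2·71 + 1·63 + 4·70 = 10 + 152 + 80 + 142 + 63 + 280 = 727; overall_B = 727/15 = 48.4667.
Difference = 45.4000 − 48.4667 = -3.0667 ≈ -3.1.

-3.1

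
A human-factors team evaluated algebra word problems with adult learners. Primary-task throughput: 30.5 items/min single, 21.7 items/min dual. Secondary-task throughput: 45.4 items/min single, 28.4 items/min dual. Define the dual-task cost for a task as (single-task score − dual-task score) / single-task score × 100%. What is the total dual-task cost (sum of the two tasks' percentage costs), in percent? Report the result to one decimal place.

66.3

Primary cost = (30.5 − 21.7) / 30.5 × 100% = 28.8525%.
Secondary cost = (45.4 − 28.4) / 45.4 × 100% = 37.4449%.
Total = 28.8525% + 37.4449% = 66.2974% ≈ 66.3%.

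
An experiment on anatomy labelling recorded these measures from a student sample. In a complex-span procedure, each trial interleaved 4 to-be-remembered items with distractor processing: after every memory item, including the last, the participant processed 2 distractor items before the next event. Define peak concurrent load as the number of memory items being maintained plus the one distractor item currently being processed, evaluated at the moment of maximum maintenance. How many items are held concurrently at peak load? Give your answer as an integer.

5

Maintenance is greatest during the distractor(s) after memory item 4: all 4 memory items are being held.
One distractor item is concurrently being processed.
Peak concurrent load = 4 + 1 = 5 items.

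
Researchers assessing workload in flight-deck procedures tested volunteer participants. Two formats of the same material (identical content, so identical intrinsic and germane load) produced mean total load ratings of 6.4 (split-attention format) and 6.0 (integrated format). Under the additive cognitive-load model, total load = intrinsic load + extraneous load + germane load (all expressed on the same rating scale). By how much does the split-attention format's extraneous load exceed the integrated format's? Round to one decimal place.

Intrinsic and germane load are equal across formats, so the difference in total load equals the difference in extraneous load.
Extraneous-load difference = 6.4 − 6.0 = 0.4.

0.4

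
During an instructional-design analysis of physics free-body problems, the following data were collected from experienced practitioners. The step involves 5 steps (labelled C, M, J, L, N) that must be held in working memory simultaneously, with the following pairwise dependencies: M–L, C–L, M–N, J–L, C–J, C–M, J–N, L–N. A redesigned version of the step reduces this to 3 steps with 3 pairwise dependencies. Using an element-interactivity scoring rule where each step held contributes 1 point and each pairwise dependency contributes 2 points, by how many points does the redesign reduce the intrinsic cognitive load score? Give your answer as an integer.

12

Original: 5 × 1 + 8 × 2 = 5 + 16 = 21.
Redesigned: 3 × 1 + 3 × 2 = 3 + 6 = 9.
Reduction = 21 − 9 = 12.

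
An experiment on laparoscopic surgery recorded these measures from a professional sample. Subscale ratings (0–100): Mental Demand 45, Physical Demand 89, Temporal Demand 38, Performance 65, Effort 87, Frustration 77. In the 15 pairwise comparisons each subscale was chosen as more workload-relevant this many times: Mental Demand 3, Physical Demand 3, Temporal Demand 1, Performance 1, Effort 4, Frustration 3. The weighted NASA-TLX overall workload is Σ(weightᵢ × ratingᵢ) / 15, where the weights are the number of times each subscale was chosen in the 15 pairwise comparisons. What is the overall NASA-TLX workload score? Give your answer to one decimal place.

The tallies are the weights (they sum to 15).
Weighted sum = 3·45 + 3·89 + 1·38 + 1·65 + 4·87 + 3·77
            = 135 + 267 + 38 + 65 + 348 + 231 = 1084.
Overall workload = 1084 / 15 = 72.2667 ≈ 72.3.

72.3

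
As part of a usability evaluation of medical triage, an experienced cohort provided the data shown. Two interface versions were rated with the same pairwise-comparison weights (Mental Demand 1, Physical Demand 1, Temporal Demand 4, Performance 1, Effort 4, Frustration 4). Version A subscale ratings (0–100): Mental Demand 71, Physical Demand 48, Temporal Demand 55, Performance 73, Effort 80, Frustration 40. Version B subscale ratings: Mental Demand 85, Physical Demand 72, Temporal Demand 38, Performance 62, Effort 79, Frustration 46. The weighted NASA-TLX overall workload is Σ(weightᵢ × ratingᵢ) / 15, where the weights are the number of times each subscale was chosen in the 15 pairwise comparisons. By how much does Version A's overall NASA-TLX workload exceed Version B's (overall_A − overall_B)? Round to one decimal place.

Version A weighted sum = 1·71 + 1·48 + 4·55 + 1·73 + 4·80 + 4·40 = 71 + 48 + 220 + 73 + 320 + 160 = 892; overall_A = 892/15 = 59.4667.
Version B weighted sum = 1·85 + 1·72 + 4·38 + 1·62 + 4·79 + 4·46 = 85 + 72 + 152 + 62 + 316 + 184 = 871; overall_B = 871/15 = 58.0667.
Difference = 59.4667 − 58.0667 = 1.4000 ≈ 1.4.

1.4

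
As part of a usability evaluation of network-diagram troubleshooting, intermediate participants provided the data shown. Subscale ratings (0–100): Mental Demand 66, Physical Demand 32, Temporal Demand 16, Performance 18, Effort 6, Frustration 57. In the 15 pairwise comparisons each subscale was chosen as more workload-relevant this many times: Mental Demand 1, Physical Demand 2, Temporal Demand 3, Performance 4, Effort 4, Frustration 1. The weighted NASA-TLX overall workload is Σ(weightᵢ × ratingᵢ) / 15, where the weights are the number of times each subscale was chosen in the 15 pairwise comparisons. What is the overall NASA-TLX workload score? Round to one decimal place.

The tallies are the weights (they sum to 15).
Weighted sum = 1·66 + 2·32 + 3·16 + 4·18 + 4·6 + 1·57
            = 66 + 64 + 48 + 72 + 24 + 57 = 331.
Overall workload = 331 / 15 = 22.0667 ≈ 22.1.

22.1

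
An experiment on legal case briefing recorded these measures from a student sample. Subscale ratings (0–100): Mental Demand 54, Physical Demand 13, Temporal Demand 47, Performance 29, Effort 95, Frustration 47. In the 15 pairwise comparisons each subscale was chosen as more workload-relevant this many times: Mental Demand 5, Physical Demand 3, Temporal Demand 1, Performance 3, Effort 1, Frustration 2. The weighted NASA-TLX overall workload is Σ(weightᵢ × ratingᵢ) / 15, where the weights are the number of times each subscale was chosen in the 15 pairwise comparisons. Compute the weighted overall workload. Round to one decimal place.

42.1

The tallies are the weights (they sum to 15).
Weighted sum = 5·54 + 3·13 + 1·47 + 3·29 + 1·95 + 2·47
            = 270 + 39 + 47 + 87 + 95 + 94 = 632.
Overall workload = 632 / 15 = 42.1333 ≈ 42.1.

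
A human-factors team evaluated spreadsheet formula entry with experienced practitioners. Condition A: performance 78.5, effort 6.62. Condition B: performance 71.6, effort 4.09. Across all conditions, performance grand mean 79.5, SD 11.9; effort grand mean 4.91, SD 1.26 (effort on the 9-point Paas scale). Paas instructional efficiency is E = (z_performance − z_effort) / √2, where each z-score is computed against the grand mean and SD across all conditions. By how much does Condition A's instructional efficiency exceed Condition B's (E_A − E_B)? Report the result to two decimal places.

-1.01

Condition A: z_P = (78.5 − 79.5)/11.9 = -0.0840; z_E = (6.62 − 4.91)/1.26 = 1.3571; E_A = (-0.0840 − 1.3571)/√2 = -1.0190.
Condition B: z_P = (71.6 − 79.5)/11.9 = -0.6639; z_E = (4.09 − 4.91)/1.26 = -0.6508; E_B = (-0.6639 − (-0.6508))/√2 = -0.0093.
E_A − E_B = -1.0190 − (-0.0093) = -1.0097 ≈ -1.01.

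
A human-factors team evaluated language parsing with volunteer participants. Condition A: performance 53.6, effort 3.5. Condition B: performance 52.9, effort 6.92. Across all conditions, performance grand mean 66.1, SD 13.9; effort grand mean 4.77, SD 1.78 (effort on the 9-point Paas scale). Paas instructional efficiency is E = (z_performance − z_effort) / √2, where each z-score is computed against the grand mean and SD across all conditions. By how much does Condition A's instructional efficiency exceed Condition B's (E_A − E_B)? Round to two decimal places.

Condition A: z_P = (53.6 − 66.1)/13.9 = -0.8993; z_E = (3.5 − 4.77)/1.78 = -0.7135; E_A = (-0.8993 − (-0.7135))/√2 = -0.1314.
Condition B: z_P = (52.9 − 66.1)/13.9 = -0.9496; z_E = (6.92 − 4.77)/1.78 = 1.2079; E_B = (-0.9496 − 1.2079)/√2 = -1.5256.
E_A − E_B = -0.1314 − (-1.5256) = 1.3942 ≈ 1.39.

1.39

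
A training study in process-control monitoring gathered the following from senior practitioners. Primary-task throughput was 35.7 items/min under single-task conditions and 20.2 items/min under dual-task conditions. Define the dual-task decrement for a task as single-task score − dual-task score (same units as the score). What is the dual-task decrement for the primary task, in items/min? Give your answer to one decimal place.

15.5

Decrement = 35.7 − 20.2 = 15.5000 items/min ≈ 15.5 items/min.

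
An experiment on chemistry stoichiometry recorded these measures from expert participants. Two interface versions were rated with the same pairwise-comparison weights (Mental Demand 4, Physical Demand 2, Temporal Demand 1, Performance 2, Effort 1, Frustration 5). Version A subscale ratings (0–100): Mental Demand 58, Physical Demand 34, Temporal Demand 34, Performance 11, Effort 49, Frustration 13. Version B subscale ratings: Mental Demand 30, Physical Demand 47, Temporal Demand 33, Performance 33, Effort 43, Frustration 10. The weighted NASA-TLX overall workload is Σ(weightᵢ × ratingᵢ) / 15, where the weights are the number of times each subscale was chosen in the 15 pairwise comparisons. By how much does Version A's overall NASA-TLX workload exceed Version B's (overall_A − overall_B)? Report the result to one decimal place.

4.3

Version A weighted sum = 4·58 + 2·34 + 1·34 + 2·11 + 1·49 + 5·13 = 232 + 68 + 34 + 22 + 49 + 65 = 470; overall_A = 470/15 = 31.3333.
Version B weighted sum = 4·30 + 2·47 + 1·33 + 2·33 + 1·43 + 5·10 = 120 + 94 + 33 + 66 + 43 + 50 = 406; overall_B = 406/15 = 27.0667.
Difference = 31.3333 − 27.0667 = 4.2666 ≈ 4.3.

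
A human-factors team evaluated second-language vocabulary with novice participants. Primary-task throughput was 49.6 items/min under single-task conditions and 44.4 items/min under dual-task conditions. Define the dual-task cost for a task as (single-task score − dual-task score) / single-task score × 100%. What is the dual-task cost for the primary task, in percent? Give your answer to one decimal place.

Cost = (49.6 − 44.4) / 49.6 × 100%
     = 5.2000 / 49.6 × 100% = 10.4839%.
≈ 10.5%.

10.5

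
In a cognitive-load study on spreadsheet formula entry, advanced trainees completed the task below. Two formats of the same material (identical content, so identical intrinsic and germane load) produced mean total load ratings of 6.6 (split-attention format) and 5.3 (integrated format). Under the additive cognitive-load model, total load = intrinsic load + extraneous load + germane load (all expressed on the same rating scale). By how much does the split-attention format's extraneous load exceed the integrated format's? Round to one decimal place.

Intrinsic and germane load are equal across formats, so the difference in total load equals the difference in extraneous load.
Extraneous-load difference = 6.6 − 5.3 = 1.3.

1.3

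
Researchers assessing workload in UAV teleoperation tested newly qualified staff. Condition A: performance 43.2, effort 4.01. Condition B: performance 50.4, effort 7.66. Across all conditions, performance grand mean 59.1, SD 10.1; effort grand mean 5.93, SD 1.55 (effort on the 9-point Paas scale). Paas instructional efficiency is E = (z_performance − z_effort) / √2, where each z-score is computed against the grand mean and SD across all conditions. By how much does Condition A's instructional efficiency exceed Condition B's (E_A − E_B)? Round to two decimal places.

Condition A: z_P = (43.2 − 59.1)/10.1 = -1.5743; z_E = (4.01 − 5.93)/1.55 = -1.2387; E_A = (-1.5743 − (-1.2387))/√2 = -0.2373.
Condition B: z_P = (50.4 − 59.1)/10.1 = -0.8614; z_E = (7.66 − 5.93)/1.55 = 1.1161; E_B = (-0.8614 − 1.1161)/√2 = -1.3983.
E_A − E_B = -0.2373 − (-1.3983) = 1.1610 ≈ 1.16.

1.16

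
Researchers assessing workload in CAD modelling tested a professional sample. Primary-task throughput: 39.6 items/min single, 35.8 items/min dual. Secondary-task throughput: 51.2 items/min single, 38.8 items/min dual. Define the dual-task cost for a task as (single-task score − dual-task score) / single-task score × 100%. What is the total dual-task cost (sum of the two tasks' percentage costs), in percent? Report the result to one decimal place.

33.8

Primary cost = (39.6 − 35.8) / 39.6 × 100% = 9.5960%.
Secondary cost = (51.2 − 38.8) / 51.2 × 100% = 24.2188%.
Total = 9.5960% + 24.2188% = 33.8148% ≈ 33.8%.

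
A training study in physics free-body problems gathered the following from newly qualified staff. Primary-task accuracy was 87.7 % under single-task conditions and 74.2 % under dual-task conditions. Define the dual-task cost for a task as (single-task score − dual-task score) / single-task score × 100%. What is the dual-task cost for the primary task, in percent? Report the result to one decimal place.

Cost = (87.7 − 74.2) / 87.7 × 100%
     = 13.5000 / 87.7 × 100% = 15.3934%.
≈ 15.4%.

15.4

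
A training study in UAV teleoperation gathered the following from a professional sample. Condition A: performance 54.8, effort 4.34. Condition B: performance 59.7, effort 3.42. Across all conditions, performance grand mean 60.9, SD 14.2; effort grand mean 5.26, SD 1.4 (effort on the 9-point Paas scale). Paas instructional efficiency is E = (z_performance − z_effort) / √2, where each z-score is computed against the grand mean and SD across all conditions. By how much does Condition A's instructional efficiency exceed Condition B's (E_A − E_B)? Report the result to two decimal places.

-0.71

Condition A: z_P = (54.8 − 60.9)/14.2 = -0.4296; z_E = (4.34 − 5.26)/1.4 = -0.6571; E_A = (-0.4296 − (-0.6571))/√2 = 0.1609.
Condition B: z_P = (59.7 − 60.9)/14.2 = -0.0845; z_E = (3.42 − 5.26)/1.4 = -1.3143; E_B = (-0.0845 − (-1.3143))/√2 = 0.8696.
E_A − E_B = 0.1609 − 0.8696 = -0.7087 ≈ -0.71.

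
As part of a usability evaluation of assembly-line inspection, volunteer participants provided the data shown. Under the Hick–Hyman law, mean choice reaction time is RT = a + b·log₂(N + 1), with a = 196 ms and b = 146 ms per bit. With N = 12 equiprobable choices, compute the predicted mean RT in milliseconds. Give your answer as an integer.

736

log₂(12 + 1) = log₂(13) = 3.7004.
RT = 196 + 146 × 3.7004 = 196 + 540.2584 = 736.2584 ms.
≈ 736 ms.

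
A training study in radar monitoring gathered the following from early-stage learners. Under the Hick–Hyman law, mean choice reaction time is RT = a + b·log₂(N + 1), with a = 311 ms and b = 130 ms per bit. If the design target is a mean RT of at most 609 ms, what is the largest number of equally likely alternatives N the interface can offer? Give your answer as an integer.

3

Set 311 + 130·log₂(N + 1) ≤ 609.
log₂(N + 1) ≤ (609 − 311) / 130 = 2.2923.
N + 1 ≤ 2^2.2923 = 4.8984.
N ≤ 3.8984, so the largest integer N is 3.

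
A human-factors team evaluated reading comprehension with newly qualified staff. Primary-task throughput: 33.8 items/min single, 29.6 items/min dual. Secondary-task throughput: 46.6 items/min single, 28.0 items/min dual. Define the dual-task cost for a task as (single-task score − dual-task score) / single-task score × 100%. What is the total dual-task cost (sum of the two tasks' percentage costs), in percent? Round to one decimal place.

52.3

Primary cost = (33.8 − 29.6) / 33.8 × 100% = 12.4260%.
Secondary cost = (46.6 − 28.0) / 46.6 × 100% = 39.9142%.
Total = 12.4260% + 39.9142% = 52.3402% ≈ 52.3%.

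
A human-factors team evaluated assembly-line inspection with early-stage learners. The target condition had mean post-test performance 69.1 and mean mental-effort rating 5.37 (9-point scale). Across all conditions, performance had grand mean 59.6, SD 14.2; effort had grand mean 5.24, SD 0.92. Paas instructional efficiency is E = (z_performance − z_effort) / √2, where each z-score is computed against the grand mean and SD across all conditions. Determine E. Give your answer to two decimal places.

z_performance = (69.1 − 59.6) / 14.2 = 9.5000 / 14.2 = 0.6690.
z_effort = (5.37 − 5.24) / 0.92 = 0.1300 / 0.92 = 0.1413.
z_P − z_E = 0.6690 − 0.1413 = 0.5277.
E = 0.5277 / √2 = 0.5277 / 1.41421 = 0.3731 ≈ 0.37.

0.37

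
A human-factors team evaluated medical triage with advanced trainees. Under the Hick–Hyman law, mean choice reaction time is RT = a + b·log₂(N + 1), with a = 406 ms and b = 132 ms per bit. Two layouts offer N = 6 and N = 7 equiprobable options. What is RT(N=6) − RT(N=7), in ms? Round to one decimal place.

RT(6) = 406 + 132·log₂(7) = 406 + 132·2.8074 = 776.5768 ms.
RT(7) = 406 + 132·log₂(8) = 406 + 132·3.0000 = 802.0000 ms.
Difference = 776.5768 − 802.0000 = -25.4232 ≈ -25.4 ms.

-25.4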